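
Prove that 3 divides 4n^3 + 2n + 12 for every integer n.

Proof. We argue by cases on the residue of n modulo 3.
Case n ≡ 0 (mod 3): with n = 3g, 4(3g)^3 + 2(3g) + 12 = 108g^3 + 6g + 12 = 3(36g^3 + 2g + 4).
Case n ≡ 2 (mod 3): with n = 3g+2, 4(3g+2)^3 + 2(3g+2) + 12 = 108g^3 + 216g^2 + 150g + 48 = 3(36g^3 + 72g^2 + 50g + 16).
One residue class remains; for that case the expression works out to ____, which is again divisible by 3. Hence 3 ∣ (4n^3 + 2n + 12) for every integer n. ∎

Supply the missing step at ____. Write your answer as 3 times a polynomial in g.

3(36g^3 + 36g^2 + 14g + 6)

The residues treated are {0, 2}, so the missing case is n ≡ 1 (mod 3); write n = 3g+1.
Then 4(3g+1)^3 + 2(3g+1) + 12 = 108g^3 + 108g^2 + 42g + 18 = 3(36g^3 + 36g^2 + 14g + 6).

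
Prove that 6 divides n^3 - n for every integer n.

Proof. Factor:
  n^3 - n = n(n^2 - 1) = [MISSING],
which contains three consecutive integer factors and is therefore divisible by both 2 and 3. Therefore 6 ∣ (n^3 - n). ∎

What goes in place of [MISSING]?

n(n^2 - 1) = n(n - 1)(n + 1) = (n - 1)n(n + 1).
These three factors are consecutive integers, so their product is divisible by 6.

(n - 1)n(n + 1)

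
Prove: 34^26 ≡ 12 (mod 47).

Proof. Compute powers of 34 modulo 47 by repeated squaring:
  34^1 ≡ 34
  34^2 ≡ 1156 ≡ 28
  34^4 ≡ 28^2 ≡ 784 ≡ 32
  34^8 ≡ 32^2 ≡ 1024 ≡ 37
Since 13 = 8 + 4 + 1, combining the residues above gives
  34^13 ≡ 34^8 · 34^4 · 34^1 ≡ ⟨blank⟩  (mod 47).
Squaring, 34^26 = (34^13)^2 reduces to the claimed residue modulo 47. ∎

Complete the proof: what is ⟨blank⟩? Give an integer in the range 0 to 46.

24

Multiply the listed residues: 37 · 32 · 34 = 1184 → 40256.
Reducing modulo 47: 40256 = 856·47 + 24, so 34^13 ≡ 24.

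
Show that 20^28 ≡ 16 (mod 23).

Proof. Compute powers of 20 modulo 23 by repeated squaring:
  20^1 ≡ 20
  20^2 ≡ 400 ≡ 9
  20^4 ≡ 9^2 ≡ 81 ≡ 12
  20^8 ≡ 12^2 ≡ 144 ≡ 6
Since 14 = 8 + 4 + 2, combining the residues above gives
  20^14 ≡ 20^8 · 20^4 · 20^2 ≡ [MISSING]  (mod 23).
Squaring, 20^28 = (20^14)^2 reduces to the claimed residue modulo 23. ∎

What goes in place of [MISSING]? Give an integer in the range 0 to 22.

4

20^8 · 20^4 · 20^2 ≡ 6 · 12 · 9 = 648.
648 mod 23 = 4, so 20^14 ≡ 4 (mod 23).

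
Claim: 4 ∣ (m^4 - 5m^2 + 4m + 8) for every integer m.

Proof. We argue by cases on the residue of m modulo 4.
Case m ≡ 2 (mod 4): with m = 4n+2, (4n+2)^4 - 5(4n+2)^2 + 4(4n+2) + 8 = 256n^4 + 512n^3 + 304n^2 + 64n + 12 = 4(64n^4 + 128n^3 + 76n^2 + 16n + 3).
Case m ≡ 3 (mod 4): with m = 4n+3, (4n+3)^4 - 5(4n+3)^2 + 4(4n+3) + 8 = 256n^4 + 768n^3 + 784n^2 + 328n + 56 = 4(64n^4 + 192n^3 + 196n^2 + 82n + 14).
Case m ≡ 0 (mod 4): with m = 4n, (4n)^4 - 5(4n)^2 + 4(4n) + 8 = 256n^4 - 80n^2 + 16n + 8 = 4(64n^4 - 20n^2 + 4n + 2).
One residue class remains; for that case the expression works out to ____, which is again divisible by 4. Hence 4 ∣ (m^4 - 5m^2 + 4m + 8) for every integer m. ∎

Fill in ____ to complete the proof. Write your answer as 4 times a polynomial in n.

Only m ≡ 1 (mod 4) is unaccounted for. Put m = 4n+1:
(4n+1)^4 - 5(4n+1)^2 + 4(4n+1) + 8 expands to 256n^4 + 256n^3 + 16n^2 - 8n + 8,
and factoring out 4 leaves 4(64n^4 + 64n^3 + 4n^2 - 2n + 2).

4(64n^4 + 64n^3 + 4n^2 - 2n + 2)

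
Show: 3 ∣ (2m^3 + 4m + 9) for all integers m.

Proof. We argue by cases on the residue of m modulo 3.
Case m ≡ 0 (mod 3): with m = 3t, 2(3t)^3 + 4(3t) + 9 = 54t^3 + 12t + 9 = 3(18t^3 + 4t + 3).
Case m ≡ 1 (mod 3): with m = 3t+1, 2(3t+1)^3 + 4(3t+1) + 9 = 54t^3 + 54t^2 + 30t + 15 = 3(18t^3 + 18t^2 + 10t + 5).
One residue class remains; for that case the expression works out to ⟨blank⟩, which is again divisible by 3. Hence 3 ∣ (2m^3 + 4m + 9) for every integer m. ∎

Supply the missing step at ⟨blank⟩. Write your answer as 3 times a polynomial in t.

3(18t^3 + 36t^2 + 28t + 11)

The residues treated are {0, 1}, so the missing case is m ≡ 2 (mod 3); write m = 3t+2.
Then 2(3t+2)^3 + 4(3t+2) + 9 = 54t^3 + 108t^2 + 84t + 33 = 3(18t^3 + 36t^2 + 28t + 11).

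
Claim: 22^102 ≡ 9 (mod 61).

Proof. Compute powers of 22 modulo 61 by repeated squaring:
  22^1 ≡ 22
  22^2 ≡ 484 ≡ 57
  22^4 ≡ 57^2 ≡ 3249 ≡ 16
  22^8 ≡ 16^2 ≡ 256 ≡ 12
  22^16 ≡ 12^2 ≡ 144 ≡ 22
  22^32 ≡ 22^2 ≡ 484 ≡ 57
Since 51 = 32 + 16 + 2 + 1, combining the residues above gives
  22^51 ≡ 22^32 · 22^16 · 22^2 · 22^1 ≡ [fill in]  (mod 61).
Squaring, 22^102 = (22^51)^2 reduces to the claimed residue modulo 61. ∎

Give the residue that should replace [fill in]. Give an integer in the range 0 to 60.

Multiply the listed residues: 57 · 22 · 57 · 22 = 1254 → 71478 → 1572516.
Reducing modulo 61: 1572516 = 25778·61 + 58, so 22^51 ≡ 58.

58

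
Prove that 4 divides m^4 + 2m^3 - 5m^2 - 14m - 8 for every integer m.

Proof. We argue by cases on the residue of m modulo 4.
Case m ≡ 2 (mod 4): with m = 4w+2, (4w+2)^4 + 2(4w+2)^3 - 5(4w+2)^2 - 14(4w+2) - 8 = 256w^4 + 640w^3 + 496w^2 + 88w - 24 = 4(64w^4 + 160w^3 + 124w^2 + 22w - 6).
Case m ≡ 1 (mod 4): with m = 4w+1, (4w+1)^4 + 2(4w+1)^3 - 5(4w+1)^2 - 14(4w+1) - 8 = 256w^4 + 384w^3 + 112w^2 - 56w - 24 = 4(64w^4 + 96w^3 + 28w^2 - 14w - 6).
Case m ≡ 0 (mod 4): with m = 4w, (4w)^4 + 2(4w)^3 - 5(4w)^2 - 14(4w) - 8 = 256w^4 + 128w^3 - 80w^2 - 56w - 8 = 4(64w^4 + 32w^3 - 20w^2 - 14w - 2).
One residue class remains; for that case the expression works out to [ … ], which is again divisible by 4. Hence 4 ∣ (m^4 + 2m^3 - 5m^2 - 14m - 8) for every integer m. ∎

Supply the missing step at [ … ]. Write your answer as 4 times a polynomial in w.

4(64w^4 + 224w^3 + 268w^2 + 118w + 10)

Only m ≡ 3 (mod 4) is unaccounted for. Put m = 4w+3:
(4w+3)^4 + 2(4w+3)^3 - 5(4w+3)^2 - 14(4w+3) - 8 expands to 256w^4 + 896w^3 + 1072w^2 + 472w + 40,
and factoring out 4 leaves 4(64w^4 + 224w^3 + 268w^2 + 118w + 10).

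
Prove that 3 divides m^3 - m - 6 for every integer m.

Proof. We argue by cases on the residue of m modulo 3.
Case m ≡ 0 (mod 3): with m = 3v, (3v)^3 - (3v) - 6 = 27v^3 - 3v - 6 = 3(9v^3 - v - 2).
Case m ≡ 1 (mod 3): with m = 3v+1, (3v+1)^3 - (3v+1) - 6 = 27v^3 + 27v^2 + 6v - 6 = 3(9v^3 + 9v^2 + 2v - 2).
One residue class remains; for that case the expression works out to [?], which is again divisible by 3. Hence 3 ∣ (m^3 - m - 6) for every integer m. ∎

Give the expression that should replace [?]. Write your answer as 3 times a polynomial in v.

3(9v^3 + 18v^2 + 11v)

The residues treated are {0, 1}, so the missing case is m ≡ 2 (mod 3); write m = 3v+2.
Then (3v+2)^3 - (3v+2) - 6 = 27v^3 + 54v^2 + 33v = 3(9v^3 + 18v^2 + 11v).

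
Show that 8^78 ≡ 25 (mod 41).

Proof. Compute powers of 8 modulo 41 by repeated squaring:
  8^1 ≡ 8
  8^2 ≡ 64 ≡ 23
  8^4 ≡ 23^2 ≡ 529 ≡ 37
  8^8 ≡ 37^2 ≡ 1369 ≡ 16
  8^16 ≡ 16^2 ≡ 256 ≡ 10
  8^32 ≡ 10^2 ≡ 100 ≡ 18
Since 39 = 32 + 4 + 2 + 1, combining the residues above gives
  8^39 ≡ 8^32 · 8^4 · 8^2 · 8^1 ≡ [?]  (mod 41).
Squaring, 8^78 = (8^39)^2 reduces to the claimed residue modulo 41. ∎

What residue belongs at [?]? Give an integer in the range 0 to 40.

36

Multiply the listed residues: 18 · 37 · 23 · 8 = 666 → 15318 → 122544.
Reducing modulo 41: 122544 = 2988·41 + 36, so 8^39 ≡ 36.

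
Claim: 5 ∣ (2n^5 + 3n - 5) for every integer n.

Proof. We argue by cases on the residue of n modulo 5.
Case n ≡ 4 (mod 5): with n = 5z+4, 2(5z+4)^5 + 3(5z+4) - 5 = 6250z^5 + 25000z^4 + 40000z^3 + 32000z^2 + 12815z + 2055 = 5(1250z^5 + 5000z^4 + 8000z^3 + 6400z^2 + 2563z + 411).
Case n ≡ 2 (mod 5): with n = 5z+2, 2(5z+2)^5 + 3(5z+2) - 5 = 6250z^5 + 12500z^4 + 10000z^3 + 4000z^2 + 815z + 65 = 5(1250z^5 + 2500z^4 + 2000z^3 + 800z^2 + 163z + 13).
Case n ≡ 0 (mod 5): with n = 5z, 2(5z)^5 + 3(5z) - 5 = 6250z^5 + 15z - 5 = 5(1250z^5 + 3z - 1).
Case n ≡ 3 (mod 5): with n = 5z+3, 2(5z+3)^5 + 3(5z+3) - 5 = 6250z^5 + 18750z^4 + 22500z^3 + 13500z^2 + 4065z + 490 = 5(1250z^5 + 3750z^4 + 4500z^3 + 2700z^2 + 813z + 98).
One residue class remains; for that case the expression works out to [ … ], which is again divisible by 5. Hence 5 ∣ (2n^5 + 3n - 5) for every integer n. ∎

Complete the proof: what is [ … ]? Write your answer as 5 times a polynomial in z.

Only n ≡ 1 (mod 5) is unaccounted for. Put n = 5z+1:
2(5z+1)^5 + 3(5z+1) - 5 expands to 6250z^5 + 6250z^4 + 2500z^3 + 500z^2 + 65z,
and factoring out 5 leaves 5(1250z^5 + 1250z^4 + 500z^3 + 100z^2 + 13z).

5(1250z^5 + 1250z^4 + 500z^3 + 100z^2 + 13z)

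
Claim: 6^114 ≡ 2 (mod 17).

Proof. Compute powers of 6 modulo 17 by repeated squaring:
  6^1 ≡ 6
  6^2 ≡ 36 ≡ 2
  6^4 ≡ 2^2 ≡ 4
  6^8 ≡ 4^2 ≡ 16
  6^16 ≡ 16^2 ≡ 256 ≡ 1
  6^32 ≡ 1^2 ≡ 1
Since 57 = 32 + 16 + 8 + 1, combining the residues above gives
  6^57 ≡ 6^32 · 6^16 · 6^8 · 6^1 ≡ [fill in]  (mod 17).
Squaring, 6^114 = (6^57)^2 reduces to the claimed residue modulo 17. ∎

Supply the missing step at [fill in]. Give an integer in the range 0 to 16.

11

Multiply the listed residues: 1 · 1 · 16 · 6 = 1 → 16 → 96.
Reducing modulo 17: 96 = 5·17 + 11, so 6^57 ≡ 11.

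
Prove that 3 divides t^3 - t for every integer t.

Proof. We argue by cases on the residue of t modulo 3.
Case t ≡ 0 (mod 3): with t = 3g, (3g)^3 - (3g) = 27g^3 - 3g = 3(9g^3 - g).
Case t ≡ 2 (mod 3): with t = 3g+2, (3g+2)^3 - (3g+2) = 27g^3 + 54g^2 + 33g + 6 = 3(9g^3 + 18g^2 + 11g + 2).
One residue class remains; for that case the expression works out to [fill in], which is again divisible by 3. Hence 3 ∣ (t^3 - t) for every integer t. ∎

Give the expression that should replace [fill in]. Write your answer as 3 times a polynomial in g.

3(9g^3 + 9g^2 + 2g)

The residues treated are {0, 2}, so the missing case is t ≡ 1 (mod 3); write t = 3g+1.
Then (3g+1)^3 - (3g+1) = 27g^3 + 27g^2 + 6g = 3(9g^3 + 9g^2 + 2g).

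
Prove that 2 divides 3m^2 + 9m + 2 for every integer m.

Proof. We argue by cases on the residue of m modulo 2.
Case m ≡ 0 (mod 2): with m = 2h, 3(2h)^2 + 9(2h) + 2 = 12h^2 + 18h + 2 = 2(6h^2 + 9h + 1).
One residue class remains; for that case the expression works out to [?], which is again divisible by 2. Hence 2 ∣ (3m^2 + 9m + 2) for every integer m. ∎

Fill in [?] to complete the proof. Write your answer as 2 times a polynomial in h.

2(6h^2 + 15h + 7)

Only m ≡ 1 (mod 2) is unaccounted for. Put m = 2h+1:
3(2h+1)^2 + 9(2h+1) + 2 expands to 12h^2 + 30h + 14,
and factoring out 2 leaves 2(6h^2 + 15h + 7).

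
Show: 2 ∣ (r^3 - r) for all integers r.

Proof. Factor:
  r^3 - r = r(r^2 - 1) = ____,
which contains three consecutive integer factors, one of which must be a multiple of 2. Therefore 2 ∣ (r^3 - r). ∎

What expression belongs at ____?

r(r^2 - 1) = r(r - 1)(r + 1) = (r - 1)r(r + 1).
These three factors are consecutive integers, so their product is divisible by 2.

(r - 1)r(r + 1)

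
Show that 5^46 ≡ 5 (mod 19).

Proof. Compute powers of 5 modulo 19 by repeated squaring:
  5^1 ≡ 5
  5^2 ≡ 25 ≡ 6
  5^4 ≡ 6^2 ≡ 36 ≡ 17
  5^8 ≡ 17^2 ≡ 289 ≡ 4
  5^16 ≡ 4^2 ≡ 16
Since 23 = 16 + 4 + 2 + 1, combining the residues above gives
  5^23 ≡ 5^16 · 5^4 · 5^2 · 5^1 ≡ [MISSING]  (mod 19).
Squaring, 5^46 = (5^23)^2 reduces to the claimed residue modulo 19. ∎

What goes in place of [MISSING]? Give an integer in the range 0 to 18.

Multiply the listed residues: 16 · 17 · 6 · 5 = 272 → 1632 → 8160.
Reducing modulo 19: 8160 = 429·19 + 9, so 5^23 ≡ 9.

9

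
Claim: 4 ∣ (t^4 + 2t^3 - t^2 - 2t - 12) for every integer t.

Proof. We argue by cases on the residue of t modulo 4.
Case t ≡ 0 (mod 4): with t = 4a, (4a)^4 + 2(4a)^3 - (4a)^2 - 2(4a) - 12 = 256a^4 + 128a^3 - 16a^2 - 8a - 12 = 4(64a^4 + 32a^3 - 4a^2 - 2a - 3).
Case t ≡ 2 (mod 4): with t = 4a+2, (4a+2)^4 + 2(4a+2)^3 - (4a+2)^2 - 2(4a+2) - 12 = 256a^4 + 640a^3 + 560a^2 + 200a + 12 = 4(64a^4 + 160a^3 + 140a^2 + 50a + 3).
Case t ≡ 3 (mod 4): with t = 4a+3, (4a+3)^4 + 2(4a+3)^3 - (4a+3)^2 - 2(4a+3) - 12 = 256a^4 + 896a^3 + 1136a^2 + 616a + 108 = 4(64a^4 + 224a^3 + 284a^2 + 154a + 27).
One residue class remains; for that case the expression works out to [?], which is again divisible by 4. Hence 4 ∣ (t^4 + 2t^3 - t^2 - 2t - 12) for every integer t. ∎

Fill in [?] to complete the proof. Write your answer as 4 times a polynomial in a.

4(64a^4 + 96a^3 + 44a^2 + 6a - 3)

The residues treated are {0, 2, 3}, so the missing case is t ≡ 1 (mod 4); write t = 4a+1.
Then (4a+1)^4 + 2(4a+1)^3 - (4a+1)^2 - 2(4a+1) - 12 = 256a^4 + 384a^3 + 176a^2 + 24a - 12 = 4(64a^4 + 96a^3 + 44a^2 + 6a - 3).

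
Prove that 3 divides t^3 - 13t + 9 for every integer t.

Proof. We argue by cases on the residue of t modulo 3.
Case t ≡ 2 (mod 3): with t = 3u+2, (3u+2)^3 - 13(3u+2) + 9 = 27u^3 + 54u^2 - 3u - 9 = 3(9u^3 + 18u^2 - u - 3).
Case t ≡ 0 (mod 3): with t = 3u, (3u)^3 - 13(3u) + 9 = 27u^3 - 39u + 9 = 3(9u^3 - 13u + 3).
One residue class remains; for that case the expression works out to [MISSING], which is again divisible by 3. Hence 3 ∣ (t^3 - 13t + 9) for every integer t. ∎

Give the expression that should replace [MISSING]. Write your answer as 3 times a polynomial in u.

Only t ≡ 1 (mod 3) is unaccounted for. Put t = 3u+1:
(3u+1)^3 - 13(3u+1) + 9 expands to 27u^3 + 27u^2 - 30u - 3,
and factoring out 3 leaves 3(9u^3 + 9u^2 - 10u - 1).

3(9u^3 + 9u^2 - 10u - 1)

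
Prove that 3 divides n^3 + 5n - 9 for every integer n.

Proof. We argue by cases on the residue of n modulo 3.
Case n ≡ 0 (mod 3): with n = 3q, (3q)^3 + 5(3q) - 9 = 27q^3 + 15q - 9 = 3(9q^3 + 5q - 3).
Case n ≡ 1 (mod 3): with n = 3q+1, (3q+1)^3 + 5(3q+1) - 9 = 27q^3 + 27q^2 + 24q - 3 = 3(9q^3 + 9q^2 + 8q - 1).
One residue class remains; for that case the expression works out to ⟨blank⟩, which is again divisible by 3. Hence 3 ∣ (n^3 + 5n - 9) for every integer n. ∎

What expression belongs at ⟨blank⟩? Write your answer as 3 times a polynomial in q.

3(9q^3 + 18q^2 + 17q + 3)

The residues treated are {0, 1}, so the missing case is n ≡ 2 (mod 3); write n = 3q+2.
Then (3q+2)^3 + 5(3q+2) - 9 = 27q^3 + 54q^2 + 51q + 9 = 3(9q^3 + 18q^2 + 17q + 3).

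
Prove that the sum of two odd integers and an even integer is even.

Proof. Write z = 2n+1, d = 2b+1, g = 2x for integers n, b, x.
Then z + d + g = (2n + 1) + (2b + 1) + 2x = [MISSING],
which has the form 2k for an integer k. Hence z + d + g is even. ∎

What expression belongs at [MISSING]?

(2n + 1) + (2b + 1) + 2x = 2b + 2n + 2x + 2
= 2(b + n + x + 1).
Since b + n + x + 1 is an integer, the sum is of the form 2k for an integer k.

2(b + n + x + 1)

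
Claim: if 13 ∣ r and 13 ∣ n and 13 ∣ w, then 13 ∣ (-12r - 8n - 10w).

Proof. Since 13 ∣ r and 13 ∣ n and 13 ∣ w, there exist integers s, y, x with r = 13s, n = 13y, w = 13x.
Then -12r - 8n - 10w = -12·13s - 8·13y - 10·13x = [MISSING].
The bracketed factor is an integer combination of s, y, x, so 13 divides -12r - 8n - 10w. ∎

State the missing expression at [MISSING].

Each term has a factor of 13: -12·13s - 8·13y - 10·13x = 13·(-12s - 10x - 8y).
Since -12s - 10x - 8y is an integer, 13 ∣ (-12r - 8n - 10w).

13(-12s - 10x - 8y)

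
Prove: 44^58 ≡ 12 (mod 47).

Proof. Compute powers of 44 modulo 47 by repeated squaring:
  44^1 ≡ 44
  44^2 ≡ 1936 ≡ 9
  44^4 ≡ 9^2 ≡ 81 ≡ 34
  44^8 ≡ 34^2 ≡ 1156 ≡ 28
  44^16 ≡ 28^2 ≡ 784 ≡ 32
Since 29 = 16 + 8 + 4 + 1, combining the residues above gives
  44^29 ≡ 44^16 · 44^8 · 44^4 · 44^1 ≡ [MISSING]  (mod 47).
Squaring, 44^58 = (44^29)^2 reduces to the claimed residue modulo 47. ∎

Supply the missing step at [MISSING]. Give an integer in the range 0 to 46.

23

Multiply the listed residues: 32 · 28 · 34 · 44 = 896 → 30464 → 1340416.
Reducing modulo 47: 1340416 = 28519·47 + 23, so 44^29 ≡ 23.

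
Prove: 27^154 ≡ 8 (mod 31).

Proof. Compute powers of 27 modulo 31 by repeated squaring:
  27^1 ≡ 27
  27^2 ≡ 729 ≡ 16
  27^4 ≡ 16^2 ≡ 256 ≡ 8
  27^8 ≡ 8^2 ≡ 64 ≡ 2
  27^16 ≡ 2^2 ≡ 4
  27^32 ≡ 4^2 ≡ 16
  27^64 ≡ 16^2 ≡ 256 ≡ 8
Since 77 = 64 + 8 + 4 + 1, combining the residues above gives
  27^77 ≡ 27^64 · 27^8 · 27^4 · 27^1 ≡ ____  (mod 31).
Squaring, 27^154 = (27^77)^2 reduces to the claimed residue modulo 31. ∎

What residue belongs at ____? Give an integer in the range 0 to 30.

27^64 · 27^8 · 27^4 · 27^1 ≡ 8 · 2 · 8 · 27 = 3456.
3456 mod 31 = 15, so 27^77 ≡ 15 (mod 31).

15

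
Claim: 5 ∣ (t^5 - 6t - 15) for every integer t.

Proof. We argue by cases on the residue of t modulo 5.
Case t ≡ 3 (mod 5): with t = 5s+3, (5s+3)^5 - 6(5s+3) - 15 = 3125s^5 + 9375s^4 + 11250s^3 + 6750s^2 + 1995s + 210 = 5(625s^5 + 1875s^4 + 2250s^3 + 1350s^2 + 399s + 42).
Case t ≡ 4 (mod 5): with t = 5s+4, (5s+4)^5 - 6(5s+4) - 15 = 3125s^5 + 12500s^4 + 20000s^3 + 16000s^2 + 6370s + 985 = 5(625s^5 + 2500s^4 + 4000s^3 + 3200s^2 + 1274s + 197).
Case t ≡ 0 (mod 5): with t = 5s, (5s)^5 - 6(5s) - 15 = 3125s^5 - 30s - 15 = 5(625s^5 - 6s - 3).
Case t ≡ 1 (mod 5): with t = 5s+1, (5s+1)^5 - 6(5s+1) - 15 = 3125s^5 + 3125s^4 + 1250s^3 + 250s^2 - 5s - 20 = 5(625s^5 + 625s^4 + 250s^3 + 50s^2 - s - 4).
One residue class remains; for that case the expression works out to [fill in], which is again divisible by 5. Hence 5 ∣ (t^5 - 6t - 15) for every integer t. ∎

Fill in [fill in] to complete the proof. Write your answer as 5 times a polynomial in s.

5(625s^5 + 1250s^4 + 1000s^3 + 400s^2 + 74s + 1)

Only t ≡ 2 (mod 5) is unaccounted for. Put t = 5s+2:
(5s+2)^5 - 6(5s+2) - 15 expands to 3125s^5 + 6250s^4 + 5000s^3 + 2000s^2 + 370s + 5,
and factoring out 5 leaves 5(625s^5 + 1250s^4 + 1000s^3 + 400s^2 + 74s + 1).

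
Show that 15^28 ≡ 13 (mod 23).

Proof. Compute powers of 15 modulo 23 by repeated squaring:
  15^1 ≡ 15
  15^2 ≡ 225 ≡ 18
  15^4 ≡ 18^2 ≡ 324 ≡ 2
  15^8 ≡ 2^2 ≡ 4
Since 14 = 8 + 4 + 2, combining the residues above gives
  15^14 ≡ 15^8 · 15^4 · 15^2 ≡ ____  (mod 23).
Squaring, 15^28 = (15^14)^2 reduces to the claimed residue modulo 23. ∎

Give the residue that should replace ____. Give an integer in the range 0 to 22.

15^8 · 15^4 · 15^2 ≡ 4 · 2 · 18 = 144.
144 mod 23 = 6, so 15^14 ≡ 6 (mod 23).

6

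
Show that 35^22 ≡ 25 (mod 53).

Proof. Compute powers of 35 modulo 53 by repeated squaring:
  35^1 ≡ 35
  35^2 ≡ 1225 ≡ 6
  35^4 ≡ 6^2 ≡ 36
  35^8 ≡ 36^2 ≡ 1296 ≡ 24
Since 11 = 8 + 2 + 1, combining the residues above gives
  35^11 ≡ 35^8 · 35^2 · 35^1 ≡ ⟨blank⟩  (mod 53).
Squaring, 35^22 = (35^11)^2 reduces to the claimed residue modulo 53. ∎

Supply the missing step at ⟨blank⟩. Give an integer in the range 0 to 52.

Multiply the listed residues: 24 · 6 · 35 = 144 → 5040.
Reducing modulo 53: 5040 = 95·53 + 5, so 35^11 ≡ 5.

5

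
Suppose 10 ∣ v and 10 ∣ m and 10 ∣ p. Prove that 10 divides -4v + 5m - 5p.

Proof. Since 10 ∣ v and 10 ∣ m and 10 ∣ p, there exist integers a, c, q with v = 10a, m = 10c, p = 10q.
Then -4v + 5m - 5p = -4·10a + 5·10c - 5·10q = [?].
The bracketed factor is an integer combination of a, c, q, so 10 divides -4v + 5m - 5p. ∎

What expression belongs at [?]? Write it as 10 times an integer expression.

10(-4a + 5c - 5q)

Pull the common 10 out of every term: -4·10a + 5·10c - 5·10q = 10(-4a + 5c - 5q).
-4a + 5c - 5q is an integer, which exhibits the divisibility.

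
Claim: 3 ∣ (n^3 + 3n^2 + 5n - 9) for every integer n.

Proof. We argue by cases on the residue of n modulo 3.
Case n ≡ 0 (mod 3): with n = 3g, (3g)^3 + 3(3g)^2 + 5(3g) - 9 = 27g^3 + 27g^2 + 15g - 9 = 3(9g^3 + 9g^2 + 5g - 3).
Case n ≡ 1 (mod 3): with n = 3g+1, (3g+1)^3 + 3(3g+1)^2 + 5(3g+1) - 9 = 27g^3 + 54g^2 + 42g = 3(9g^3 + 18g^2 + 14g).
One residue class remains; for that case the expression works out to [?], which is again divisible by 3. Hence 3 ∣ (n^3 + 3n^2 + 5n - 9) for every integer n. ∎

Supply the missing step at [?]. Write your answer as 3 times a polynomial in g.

3(9g^3 + 27g^2 + 29g + 7)

Only n ≡ 2 (mod 3) is unaccounted for. Put n = 3g+2:
(3g+2)^3 + 3(3g+2)^2 + 5(3g+2) - 9 expands to 27g^3 + 81g^2 + 87g + 21,
and factoring out 3 leaves 3(9g^3 + 27g^2 + 29g + 7).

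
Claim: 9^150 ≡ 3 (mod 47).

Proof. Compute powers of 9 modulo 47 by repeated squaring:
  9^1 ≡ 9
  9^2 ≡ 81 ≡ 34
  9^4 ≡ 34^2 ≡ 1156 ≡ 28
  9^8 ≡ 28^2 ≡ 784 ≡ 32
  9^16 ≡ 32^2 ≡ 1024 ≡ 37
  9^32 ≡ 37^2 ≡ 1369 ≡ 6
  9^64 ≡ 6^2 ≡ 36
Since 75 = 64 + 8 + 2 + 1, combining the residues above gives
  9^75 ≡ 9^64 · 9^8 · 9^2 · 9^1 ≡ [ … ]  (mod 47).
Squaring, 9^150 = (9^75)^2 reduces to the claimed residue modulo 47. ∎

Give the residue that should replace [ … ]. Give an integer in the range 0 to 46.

12

Multiply the listed residues: 36 · 32 · 34 · 9 = 1152 → 39168 → 352512.
Reducing modulo 47: 352512 = 7500·47 + 12, so 9^75 ≡ 12.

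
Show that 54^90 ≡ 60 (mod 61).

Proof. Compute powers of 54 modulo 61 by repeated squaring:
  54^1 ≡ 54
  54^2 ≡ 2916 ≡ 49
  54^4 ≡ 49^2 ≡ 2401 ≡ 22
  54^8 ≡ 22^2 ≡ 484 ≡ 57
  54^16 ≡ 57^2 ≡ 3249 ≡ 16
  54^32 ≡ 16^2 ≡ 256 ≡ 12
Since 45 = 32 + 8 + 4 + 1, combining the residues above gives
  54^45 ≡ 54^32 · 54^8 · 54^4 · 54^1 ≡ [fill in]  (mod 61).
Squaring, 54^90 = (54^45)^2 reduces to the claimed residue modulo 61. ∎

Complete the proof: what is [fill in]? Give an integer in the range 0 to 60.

11

54^32 · 54^8 · 54^4 · 54^1 ≡ 12 · 57 · 22 · 54 = 812592.
812592 mod 61 = 11, so 54^45 ≡ 11 (mod 61).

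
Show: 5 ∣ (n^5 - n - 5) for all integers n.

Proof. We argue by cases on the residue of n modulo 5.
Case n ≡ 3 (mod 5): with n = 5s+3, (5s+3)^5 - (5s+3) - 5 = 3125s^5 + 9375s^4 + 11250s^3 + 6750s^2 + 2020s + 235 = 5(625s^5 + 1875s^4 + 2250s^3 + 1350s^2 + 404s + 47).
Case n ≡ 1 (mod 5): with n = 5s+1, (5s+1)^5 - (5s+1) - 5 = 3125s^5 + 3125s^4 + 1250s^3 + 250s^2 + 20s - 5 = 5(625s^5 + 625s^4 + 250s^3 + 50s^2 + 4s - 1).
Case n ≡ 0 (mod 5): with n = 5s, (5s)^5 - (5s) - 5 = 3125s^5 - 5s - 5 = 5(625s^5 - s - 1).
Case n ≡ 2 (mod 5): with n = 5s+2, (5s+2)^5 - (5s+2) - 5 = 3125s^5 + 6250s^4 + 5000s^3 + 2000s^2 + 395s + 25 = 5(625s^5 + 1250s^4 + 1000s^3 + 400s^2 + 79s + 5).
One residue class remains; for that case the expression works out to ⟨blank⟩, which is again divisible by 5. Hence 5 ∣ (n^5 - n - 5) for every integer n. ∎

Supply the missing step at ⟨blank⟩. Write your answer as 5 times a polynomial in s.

5(625s^5 + 2500s^4 + 4000s^3 + 3200s^2 + 1279s + 203)

Only n ≡ 4 (mod 5) is unaccounted for. Put n = 5s+4:
(5s+4)^5 - (5s+4) - 5 expands to 3125s^5 + 12500s^4 + 20000s^3 + 16000s^2 + 6395s + 1015,
and factoring out 5 leaves 5(625s^5 + 2500s^4 + 4000s^3 + 3200s^2 + 1279s + 203).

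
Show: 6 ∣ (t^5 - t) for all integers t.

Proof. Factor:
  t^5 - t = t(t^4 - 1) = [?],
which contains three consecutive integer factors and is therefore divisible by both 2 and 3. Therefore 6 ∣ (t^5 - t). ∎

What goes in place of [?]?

t^4 - 1 = (t^2 - 1)(t^2 + 1), and t^2 - 1 = (t-1)(t+1).
So t(t^4 - 1) = (t - 1)t(t + 1)(t^2 + 1).

(t - 1)t(t + 1)(t^2 + 1)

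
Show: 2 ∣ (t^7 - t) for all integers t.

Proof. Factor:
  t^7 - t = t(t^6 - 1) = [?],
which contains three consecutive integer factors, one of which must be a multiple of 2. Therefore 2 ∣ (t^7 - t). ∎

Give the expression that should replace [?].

t^6 - 1 = (t^2 - 1)(t^4 + t^2 + 1), and t^2 - 1 = (t-1)(t+1).
So t(t^6 - 1) = (t - 1)t(t + 1)(t^4 + t^2 + 1).

(t - 1)t(t + 1)(t^4 + t^2 + 1)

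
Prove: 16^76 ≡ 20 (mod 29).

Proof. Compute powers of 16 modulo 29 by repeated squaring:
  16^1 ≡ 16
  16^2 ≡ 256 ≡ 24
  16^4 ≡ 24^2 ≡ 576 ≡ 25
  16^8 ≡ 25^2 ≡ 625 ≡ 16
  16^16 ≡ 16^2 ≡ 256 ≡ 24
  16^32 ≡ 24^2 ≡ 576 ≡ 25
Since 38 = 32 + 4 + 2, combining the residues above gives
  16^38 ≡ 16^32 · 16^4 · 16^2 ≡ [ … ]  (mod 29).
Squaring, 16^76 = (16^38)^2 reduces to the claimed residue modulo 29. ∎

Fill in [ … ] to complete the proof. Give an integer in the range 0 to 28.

16^32 · 16^4 · 16^2 ≡ 25 · 25 · 24 = 15000.
15000 mod 29 = 7, so 16^38 ≡ 7 (mod 29).

7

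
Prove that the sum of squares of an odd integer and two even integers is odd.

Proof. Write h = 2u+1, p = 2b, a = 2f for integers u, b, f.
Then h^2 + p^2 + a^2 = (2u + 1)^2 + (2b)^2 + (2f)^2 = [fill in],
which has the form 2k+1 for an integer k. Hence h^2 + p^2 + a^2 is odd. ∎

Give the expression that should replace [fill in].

2(2b^2 + 2f^2 + 2u^2 + 2u) + 1

Expanding: (2u + 1)^2 + (2b)^2 + (2f)^2 = 4b^2 + 4f^2 + 4u^2 + 4u + 1.
Every term except the constant is even, so this is 2(2b^2 + 2f^2 + 2u^2 + 2u) + 1,
and 2b^2 + 2f^2 + 2u^2 + 2u ∈ ℤ gives the required form.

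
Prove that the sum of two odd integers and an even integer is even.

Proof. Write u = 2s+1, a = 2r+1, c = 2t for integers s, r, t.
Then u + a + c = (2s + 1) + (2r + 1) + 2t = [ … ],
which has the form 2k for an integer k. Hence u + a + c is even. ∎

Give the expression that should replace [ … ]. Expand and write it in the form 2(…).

Expanding: (2s + 1) + (2r + 1) + 2t = 2r + 2s + 2t + 2.
Every term is even; pulling out the factor of 2 gives 2(r + s + t + 1).

2(r + s + t + 1)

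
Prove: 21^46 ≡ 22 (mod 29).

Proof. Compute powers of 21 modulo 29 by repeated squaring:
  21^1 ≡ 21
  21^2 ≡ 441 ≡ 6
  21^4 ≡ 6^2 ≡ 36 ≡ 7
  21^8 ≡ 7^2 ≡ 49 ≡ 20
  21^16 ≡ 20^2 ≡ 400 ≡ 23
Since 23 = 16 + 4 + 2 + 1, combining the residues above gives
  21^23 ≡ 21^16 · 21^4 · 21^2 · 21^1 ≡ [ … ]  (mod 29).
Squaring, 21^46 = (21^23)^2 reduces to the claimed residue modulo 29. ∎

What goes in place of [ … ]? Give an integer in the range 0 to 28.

15

21^16 · 21^4 · 21^2 · 21^1 ≡ 23 · 7 · 6 · 21 = 20286.
20286 mod 29 = 15, so 21^23 ≡ 15 (mod 29).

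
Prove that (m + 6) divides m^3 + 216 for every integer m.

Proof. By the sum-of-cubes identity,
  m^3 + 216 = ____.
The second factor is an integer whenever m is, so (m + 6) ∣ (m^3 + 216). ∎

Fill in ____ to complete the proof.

(m + 6)(m^2 - 6m + 36)

Polynomial division of m^3 + 216 by m + 6 leaves remainder 0 and quotient m^2 - 6m + 36.
Hence m^3 + 216 = (m + 6)(m^2 - 6m + 36).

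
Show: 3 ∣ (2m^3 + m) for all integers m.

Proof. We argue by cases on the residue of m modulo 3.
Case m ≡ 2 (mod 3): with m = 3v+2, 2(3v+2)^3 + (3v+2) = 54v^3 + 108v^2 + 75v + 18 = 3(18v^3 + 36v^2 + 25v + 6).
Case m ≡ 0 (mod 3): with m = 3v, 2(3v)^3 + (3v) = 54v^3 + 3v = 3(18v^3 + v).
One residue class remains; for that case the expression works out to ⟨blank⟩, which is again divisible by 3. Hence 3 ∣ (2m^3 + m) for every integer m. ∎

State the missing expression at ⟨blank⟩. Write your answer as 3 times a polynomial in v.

3(18v^3 + 18v^2 + 7v + 1)

The residues treated are {2, 0}, so the missing case is m ≡ 1 (mod 3); write m = 3v+1.
Then 2(3v+1)^3 + (3v+1) = 54v^3 + 54v^2 + 21v + 3 = 3(18v^3 + 18v^2 + 7v + 1).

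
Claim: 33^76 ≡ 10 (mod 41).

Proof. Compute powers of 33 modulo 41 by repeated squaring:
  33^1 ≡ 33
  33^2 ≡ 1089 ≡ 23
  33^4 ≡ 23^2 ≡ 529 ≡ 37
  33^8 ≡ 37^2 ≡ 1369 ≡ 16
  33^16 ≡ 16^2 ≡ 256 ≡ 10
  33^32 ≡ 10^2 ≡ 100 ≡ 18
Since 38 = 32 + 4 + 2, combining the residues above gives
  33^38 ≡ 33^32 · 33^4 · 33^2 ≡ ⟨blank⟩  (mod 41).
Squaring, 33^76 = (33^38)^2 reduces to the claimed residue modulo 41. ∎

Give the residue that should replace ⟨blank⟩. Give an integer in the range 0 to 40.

25

33^32 · 33^4 · 33^2 ≡ 18 · 37 · 23 = 15318.
15318 mod 41 = 25, so 33^38 ≡ 25 (mod 41).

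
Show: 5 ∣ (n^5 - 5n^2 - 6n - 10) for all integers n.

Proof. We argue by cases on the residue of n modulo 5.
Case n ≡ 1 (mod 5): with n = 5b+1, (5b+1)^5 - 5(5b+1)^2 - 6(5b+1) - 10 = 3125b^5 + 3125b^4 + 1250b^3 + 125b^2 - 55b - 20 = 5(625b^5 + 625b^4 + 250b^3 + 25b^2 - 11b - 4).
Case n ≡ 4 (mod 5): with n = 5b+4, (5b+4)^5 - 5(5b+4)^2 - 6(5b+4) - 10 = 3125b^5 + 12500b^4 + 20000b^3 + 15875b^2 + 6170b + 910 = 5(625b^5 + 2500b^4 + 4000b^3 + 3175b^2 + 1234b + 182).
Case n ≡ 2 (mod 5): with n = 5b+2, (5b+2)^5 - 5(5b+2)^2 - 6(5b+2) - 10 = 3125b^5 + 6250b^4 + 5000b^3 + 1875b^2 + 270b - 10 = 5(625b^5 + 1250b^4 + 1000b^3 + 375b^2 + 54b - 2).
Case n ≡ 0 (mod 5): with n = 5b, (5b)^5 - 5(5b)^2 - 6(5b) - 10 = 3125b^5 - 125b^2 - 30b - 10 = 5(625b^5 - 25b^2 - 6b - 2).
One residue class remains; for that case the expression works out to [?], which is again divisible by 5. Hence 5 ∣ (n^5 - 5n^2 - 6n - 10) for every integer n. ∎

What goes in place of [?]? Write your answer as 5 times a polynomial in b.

5(625b^5 + 1875b^4 + 2250b^3 + 1325b^2 + 369b + 34)

The residues treated are {1, 4, 2, 0}, so the missing case is n ≡ 3 (mod 5); write n = 5b+3.
Then (5b+3)^5 - 5(5b+3)^2 - 6(5b+3) - 10 = 3125b^5 + 9375b^4 + 11250b^3 + 6625b^2 + 1845b + 170 = 5(625b^5 + 1875b^4 + 2250b^3 + 1325b^2 + 369b + 34).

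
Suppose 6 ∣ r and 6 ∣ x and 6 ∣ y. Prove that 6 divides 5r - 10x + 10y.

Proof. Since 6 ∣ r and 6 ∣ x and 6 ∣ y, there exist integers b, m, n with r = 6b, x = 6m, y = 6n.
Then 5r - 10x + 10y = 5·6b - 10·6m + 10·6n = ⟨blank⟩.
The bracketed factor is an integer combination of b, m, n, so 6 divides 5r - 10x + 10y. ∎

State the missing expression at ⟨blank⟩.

Pull the common 6 out of every term: 5·6b - 10·6m + 10·6n = 6(5b - 10m + 10n).
5b - 10m + 10n is an integer, which exhibits the divisibility.

6(5b - 10m + 10n)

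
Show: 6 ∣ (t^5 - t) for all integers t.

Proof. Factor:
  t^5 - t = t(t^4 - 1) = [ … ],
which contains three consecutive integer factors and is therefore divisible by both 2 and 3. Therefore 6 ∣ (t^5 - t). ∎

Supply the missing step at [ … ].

t^4 - 1 = (t^2 - 1)(t^2 + 1), and t^2 - 1 = (t-1)(t+1).
So t(t^4 - 1) = (t - 1)t(t + 1)(t^2 + 1).

(t - 1)t(t + 1)(t^2 + 1)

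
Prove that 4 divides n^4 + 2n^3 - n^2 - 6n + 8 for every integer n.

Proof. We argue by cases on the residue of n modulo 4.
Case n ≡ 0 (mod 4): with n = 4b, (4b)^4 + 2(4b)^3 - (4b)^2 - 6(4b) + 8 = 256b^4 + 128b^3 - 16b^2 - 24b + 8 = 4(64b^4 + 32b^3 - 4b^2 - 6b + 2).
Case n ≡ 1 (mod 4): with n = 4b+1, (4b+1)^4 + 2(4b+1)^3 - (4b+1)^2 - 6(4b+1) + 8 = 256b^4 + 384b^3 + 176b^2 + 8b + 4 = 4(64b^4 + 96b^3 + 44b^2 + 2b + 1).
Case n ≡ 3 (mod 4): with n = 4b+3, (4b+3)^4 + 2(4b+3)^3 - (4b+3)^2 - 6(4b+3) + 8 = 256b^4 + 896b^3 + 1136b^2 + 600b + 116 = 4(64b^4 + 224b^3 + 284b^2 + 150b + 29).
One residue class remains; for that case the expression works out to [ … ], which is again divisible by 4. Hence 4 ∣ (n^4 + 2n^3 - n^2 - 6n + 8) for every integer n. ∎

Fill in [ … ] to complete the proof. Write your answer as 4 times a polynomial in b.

The residues treated are {0, 1, 3}, so the missing case is n ≡ 2 (mod 4); write n = 4b+2.
Then (4b+2)^4 + 2(4b+2)^3 - (4b+2)^2 - 6(4b+2) + 8 = 256b^4 + 640b^3 + 560b^2 + 184b + 24 = 4(64b^4 + 160b^3 + 140b^2 + 46b + 6).

4(64b^4 + 160b^3 + 140b^2 + 46b + 6)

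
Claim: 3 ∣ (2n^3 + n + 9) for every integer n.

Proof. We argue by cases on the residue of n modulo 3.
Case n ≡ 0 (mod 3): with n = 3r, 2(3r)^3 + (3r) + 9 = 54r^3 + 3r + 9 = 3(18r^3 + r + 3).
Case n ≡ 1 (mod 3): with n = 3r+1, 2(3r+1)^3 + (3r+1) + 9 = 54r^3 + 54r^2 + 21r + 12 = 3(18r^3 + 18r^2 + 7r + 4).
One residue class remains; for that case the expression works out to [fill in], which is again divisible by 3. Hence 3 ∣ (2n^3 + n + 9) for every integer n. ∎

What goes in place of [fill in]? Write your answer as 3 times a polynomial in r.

3(18r^3 + 36r^2 + 25r + 9)

The residues treated are {0, 1}, so the missing case is n ≡ 2 (mod 3); write n = 3r+2.
Then 2(3r+2)^3 + (3r+2) + 9 = 54r^3 + 108r^2 + 75r + 27 = 3(18r^3 + 36r^2 + 25r + 9).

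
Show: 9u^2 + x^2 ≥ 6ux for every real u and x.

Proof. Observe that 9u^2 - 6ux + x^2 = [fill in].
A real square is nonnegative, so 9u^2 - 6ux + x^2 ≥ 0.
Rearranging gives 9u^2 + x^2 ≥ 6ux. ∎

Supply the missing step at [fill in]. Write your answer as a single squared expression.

(3u - x)^2

The leading and trailing coefficients are 3^2 and 1^2, and 6 = 2·3·1, so the trinomial is (3u - x)^2.
Hence 9u^2 - 6ux + x^2 ≥ 0.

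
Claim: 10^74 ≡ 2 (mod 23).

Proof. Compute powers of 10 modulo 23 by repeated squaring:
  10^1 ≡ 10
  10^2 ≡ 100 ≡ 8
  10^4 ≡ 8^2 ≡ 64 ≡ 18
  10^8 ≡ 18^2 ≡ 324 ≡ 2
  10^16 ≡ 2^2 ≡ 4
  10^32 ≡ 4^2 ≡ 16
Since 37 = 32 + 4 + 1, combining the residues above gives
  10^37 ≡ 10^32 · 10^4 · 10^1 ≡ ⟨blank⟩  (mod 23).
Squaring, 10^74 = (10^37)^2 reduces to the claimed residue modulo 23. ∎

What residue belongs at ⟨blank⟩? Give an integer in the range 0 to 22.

5

10^32 · 10^4 · 10^1 ≡ 16 · 18 · 10 = 2880.
2880 mod 23 = 5, so 10^37 ≡ 5 (mod 23).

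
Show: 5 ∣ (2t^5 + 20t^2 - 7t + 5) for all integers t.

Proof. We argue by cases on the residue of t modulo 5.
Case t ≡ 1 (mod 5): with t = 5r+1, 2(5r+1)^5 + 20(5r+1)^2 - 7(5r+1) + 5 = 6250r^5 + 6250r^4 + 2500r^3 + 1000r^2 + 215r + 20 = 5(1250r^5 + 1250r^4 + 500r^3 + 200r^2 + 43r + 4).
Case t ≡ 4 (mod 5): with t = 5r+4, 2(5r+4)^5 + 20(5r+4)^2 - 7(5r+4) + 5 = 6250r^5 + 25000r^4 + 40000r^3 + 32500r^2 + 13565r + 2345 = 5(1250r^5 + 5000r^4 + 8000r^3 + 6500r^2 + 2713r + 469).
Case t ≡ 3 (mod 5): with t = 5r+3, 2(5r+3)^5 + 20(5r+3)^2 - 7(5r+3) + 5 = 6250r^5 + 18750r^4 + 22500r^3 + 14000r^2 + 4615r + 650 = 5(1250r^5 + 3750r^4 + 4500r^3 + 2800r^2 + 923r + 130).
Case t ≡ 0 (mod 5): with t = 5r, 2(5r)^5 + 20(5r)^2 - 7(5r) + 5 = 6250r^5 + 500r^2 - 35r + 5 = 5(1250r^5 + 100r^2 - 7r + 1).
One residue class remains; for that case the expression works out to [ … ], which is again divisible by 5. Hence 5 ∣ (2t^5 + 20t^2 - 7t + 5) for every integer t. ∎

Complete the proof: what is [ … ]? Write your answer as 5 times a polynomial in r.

5(1250r^5 + 2500r^4 + 2000r^3 + 900r^2 + 233r + 27)

The residues treated are {1, 4, 3, 0}, so the missing case is t ≡ 2 (mod 5); write t = 5r+2.
Then 2(5r+2)^5 + 20(5r+2)^2 - 7(5r+2) + 5 = 6250r^5 + 12500r^4 + 10000r^3 + 4500r^2 + 1165r + 135 = 5(1250r^5 + 2500r^4 + 2000r^3 + 900r^2 + 233r + 27).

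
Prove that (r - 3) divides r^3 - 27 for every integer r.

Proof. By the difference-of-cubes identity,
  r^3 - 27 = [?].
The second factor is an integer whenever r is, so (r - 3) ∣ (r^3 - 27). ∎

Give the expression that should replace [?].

(r - 3)(r^2 + 3r + 9)

Polynomial division of r^3 - 27 by r - 3 leaves remainder 0 and quotient r^2 + 3r + 9.
Hence r^3 - 27 = (r - 3)(r^2 + 3r + 9).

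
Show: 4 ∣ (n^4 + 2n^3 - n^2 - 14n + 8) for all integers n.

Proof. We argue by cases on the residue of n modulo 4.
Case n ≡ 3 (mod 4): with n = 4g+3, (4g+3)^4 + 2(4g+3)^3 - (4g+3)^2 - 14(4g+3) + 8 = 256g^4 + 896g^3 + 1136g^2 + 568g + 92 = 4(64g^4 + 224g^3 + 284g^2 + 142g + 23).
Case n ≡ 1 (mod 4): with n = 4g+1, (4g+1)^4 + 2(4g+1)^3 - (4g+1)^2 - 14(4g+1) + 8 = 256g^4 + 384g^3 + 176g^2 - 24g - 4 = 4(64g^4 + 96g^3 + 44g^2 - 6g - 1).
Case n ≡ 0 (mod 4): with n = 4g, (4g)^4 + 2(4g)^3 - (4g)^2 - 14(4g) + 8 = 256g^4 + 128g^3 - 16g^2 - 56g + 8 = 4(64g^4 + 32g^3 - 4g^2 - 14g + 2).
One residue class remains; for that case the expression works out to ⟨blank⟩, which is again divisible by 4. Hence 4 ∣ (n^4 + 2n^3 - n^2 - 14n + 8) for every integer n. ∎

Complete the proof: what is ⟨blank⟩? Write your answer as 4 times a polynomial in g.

The residues treated are {3, 1, 0}, so the missing case is n ≡ 2 (mod 4); write n = 4g+2.
Then (4g+2)^4 + 2(4g+2)^3 - (4g+2)^2 - 14(4g+2) + 8 = 256g^4 + 640g^3 + 560g^2 + 152g + 8 = 4(64g^4 + 160g^3 + 140g^2 + 38g + 2).

4(64g^4 + 160g^3 + 140g^2 + 38g + 2)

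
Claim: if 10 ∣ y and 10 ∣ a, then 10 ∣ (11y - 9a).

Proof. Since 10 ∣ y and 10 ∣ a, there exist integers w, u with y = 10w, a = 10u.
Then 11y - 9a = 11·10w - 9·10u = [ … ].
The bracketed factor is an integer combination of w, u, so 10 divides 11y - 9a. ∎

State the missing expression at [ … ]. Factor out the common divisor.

Each term has a factor of 10: 11·10w - 9·10u = 10·(-9u + 11w).
Since -9u + 11w is an integer, 10 ∣ (11y - 9a).

10(-9u + 11w)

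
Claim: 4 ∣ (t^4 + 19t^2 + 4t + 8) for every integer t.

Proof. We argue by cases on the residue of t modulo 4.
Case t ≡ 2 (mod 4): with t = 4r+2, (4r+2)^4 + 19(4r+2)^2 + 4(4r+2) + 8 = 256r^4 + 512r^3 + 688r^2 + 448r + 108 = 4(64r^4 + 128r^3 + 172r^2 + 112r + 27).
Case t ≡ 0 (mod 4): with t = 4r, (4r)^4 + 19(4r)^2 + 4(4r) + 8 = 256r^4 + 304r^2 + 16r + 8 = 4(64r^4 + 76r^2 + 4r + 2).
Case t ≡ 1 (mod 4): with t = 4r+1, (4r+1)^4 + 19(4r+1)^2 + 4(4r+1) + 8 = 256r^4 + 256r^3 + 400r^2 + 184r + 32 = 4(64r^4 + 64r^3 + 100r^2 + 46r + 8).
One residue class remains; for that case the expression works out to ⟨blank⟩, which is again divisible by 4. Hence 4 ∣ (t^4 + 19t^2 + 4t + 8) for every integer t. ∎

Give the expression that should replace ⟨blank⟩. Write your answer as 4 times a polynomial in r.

4(64r^4 + 192r^3 + 292r^2 + 226r + 68)

The residues treated are {2, 0, 1}, so the missing case is t ≡ 3 (mod 4); write t = 4r+3.
Then (4r+3)^4 + 19(4r+3)^2 + 4(4r+3) + 8 = 256r^4 + 768r^3 + 1168r^2 + 904r + 272 = 4(64r^4 + 192r^3 + 292r^2 + 226r + 68).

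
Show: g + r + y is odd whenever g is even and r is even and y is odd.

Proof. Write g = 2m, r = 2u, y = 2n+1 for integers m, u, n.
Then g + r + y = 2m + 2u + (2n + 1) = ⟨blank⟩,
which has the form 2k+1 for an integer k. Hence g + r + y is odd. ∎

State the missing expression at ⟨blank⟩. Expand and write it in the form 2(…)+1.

Expanding: 2m + 2u + (2n + 1) = 2m + 2n + 2u + 1.
Every term except the constant is even, so this is 2(m + n + u) + 1,
and m + n + u ∈ ℤ gives the required form.

2(m + n + u) + 1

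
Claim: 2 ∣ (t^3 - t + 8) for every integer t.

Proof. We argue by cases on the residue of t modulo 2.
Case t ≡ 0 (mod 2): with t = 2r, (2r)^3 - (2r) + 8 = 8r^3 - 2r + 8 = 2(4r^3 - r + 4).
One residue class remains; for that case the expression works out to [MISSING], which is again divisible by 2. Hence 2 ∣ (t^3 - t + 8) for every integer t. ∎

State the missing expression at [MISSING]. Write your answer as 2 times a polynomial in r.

Only t ≡ 1 (mod 2) is unaccounted for. Put t = 2r+1:
(2r+1)^3 - (2r+1) + 8 expands to 8r^3 + 12r^2 + 4r + 8,
and factoring out 2 leaves 2(4r^3 + 6r^2 + 2r + 4).

2(4r^3 + 6r^2 + 2r + 4)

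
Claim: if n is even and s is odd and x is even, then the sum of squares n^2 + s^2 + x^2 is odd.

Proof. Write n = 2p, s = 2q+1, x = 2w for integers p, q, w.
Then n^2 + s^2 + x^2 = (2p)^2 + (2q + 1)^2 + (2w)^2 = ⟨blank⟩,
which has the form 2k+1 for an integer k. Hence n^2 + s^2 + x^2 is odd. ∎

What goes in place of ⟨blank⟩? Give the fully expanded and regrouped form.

2(2p^2 + 2q^2 + 2q + 2w^2) + 1

Expanding: (2p)^2 + (2q + 1)^2 + (2w)^2 = 4p^2 + 4q^2 + 4q + 4w^2 + 1.
Every term except the constant is even, so this is 2(2p^2 + 2q^2 + 2q + 2w^2) + 1,
and 2p^2 + 2q^2 + 2q + 2w^2 ∈ ℤ gives the required form.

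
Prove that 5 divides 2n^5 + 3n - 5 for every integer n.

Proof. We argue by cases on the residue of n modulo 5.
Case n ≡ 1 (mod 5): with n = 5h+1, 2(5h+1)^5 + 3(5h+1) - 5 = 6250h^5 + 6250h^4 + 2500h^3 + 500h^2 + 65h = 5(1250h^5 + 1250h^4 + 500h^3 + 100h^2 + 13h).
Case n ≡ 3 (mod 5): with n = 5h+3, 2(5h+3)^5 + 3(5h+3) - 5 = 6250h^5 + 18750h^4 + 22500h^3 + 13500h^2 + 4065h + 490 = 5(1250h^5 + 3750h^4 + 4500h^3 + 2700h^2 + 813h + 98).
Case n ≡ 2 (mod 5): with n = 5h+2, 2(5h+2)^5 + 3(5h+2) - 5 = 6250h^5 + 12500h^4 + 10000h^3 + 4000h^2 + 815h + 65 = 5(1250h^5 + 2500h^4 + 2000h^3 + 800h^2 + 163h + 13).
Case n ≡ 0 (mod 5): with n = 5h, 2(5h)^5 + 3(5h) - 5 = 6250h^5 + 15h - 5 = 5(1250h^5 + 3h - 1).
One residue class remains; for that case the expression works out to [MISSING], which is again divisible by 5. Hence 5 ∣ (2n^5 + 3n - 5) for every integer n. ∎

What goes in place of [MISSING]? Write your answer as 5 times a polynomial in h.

Only n ≡ 4 (mod 5) is unaccounted for. Put n = 5h+4:
2(5h+4)^5 + 3(5h+4) - 5 expands to 6250h^5 + 25000h^4 + 40000h^3 + 32000h^2 + 12815h + 2055,
and factoring out 5 leaves 5(1250h^5 + 5000h^4 + 8000h^3 + 6400h^2 + 2563h + 411).

5(1250h^5 + 5000h^4 + 8000h^3 + 6400h^2 + 2563h + 411)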